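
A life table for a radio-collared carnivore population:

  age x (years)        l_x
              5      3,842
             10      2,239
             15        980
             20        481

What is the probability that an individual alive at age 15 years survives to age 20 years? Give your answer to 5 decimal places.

The conditional survival probability is l_20/l_15 = 481/980 = 0.490816.

0.49082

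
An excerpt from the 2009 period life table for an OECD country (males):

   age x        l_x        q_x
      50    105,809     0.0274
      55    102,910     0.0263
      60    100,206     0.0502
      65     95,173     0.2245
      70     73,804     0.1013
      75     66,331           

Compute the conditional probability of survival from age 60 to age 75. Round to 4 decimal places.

0.6619

The conditional survival probability is l_75/l_60 = 66,331/100,206 = 0.661946.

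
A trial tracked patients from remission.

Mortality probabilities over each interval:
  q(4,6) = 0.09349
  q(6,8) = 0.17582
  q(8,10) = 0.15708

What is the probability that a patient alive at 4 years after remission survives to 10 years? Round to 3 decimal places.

Chaining the interval survival probabilities: (1 − 0.09349) × (1 − 0.17582) × (1 − 0.15708).
= 0.90651 × 0.82418 × 0.84292 = 0.629769.

0.630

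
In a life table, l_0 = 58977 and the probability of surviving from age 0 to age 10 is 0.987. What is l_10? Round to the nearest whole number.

58210

l_10 = l_0 × p = 58977 × 0.987 = 58210.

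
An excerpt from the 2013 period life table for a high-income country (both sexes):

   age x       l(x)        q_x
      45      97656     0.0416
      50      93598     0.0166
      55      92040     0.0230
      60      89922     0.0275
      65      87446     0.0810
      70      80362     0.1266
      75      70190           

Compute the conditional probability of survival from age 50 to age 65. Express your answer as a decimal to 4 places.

0.9343

The conditional survival probability is l(65)/l(50) = 87446/93598 = 0.934272.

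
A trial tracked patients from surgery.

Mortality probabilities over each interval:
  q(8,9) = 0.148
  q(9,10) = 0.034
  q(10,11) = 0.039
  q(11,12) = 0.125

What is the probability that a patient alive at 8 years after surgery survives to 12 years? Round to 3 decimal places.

0.692

P(survive 8→12) = (1 − 0.148) × (1 − 0.034) × (1 − 0.039) × (1 − 0.125).
= 0.852 × 0.966 × 0.961 × 0.875 = 0.692067.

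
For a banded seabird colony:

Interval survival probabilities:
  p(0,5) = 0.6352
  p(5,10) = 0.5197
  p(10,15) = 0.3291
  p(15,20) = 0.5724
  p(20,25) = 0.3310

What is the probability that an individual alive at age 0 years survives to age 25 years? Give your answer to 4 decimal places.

The overall survival probability is 0.6352 × 0.5197 × 0.3291 × 0.5724 × 0.3310.
= 0.020583.

0.0206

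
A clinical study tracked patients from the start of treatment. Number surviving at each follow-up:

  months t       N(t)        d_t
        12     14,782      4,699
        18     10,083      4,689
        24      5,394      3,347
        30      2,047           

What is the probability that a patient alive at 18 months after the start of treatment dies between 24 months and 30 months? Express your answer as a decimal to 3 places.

This is the probability of reaching 24 but not 30, conditional on being alive at 18: (N(24) − N(30)) / N(18).
= (5,394 − 2,047) / 10,083 = 3,347 / 10,083 = 0.331945.

0.332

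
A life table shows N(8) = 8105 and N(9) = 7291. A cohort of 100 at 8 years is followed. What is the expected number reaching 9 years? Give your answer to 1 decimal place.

90.0

The relevant probability is 7291/8105 = 0.899568.
Expected number = 100 × 0.899568 = 90.0.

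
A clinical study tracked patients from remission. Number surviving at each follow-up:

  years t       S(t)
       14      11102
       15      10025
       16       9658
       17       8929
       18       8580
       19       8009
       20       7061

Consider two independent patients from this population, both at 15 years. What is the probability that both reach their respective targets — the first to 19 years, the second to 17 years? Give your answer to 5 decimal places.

0.71156

p₁ = S(19)/S(15) = 8009/10025 = 0.798903; p₂ = S(17)/S(15) = 8929/10025 = 0.890673.
P(both) = p₁ × p₂ = 0.798903 × 0.890673 = 0.711561.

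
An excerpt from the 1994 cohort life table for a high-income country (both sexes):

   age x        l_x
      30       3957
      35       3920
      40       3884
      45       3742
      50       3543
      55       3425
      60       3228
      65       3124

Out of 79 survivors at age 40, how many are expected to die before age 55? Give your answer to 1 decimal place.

The relevant probability is 1 − 3425/3884 = 0.118177.
Expected number = 79 × 0.118177 = 9.3.

9.3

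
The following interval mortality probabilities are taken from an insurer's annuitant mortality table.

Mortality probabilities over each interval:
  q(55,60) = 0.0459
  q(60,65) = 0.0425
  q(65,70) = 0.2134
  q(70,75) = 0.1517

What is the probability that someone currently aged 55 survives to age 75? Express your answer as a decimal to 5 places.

Chaining the interval survival probabilities: (1 − 0.0459) × (1 − 0.0425) × (1 − 0.2134) × (1 − 0.1517).
= 0.9541 × 0.9575 × 0.7866 × 0.8483 = 0.609588.

0.60959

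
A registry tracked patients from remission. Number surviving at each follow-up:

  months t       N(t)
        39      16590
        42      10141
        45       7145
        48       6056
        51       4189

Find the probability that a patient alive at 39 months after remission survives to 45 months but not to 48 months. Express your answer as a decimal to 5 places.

0.06564

This is the probability of reaching 45 but not 48, conditional on being alive at 39: (N(45) − N(48)) / N(39).
= (7145 − 6056) / 16590 = 1089 / 16590 = 0.065642.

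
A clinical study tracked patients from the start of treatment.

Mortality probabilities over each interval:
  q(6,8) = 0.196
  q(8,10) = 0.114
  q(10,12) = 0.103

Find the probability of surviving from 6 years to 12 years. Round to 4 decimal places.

0.6390

Chaining the interval survival probabilities: (1 − 0.196) × (1 − 0.114) × (1 − 0.103).
= 0.804 × 0.886 × 0.897 = 0.638973.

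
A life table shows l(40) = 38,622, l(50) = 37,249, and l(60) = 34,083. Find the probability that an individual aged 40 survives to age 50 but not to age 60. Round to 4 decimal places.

0.0820

This is the probability of reaching 50 but not 60, conditional on being alive at 40: (l(50) − l(60)) / l(40).
= (37,249 − 34,083) / 38,622 = 3,166 / 38,622 = 0.081974.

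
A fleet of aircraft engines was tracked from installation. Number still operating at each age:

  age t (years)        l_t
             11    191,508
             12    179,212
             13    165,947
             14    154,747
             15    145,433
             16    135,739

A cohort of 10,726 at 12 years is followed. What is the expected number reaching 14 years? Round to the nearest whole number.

9262

The relevant probability is 154,747/179,212 = 0.863486.
Expected number = 10,726 × 0.863486 = 9262.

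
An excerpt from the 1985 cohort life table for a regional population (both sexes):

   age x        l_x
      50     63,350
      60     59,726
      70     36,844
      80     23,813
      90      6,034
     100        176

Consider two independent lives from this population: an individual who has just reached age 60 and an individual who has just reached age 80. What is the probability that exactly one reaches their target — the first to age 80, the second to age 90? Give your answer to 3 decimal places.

p₁ = l_80/l_60 = 23,813/59,726 = 0.398704; p₂ = l_90/l_80 = 6,034/23,813 = 0.253391.
P(exactly one) = p₁(1−p₂) + (1−p₁)p₂ = 0.297676 + 0.152363 = 0.450039.

0.450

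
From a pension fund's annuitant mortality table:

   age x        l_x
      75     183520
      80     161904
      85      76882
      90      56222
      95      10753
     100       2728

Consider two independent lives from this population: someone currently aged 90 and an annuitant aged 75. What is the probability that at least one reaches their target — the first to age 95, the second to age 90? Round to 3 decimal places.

p₁ = l_95/l_90 = 10753/56222 = 0.191260; p₂ = l_90/l_75 = 56222/183520 = 0.306354.
P(at least one) = 1 − (1−p₁)(1−p₂) = 1 − 0.808740 × 0.693646 = 0.439021.

0.439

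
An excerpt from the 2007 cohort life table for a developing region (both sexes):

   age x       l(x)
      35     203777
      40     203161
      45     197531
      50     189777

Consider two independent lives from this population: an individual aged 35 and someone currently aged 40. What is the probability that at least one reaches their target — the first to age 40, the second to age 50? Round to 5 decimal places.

0.99980

p₁ = l(40)/l(35) = 203161/203777 = 0.996977; p₂ = l(50)/l(40) = 189777/203161 = 0.934121.
P(at least one) = 1 − (1−p₁)(1−p₂) = 1 − 0.003023 × 0.065879 = 0.999801.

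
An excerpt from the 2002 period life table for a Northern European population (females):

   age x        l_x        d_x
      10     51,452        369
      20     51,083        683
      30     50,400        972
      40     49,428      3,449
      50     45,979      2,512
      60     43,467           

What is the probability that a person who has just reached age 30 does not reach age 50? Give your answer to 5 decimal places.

0.08772

P(die before 50 | alive at 30) = 1 − l_50/l_30 = 1 − 45,979/50,400 = (4,421)/50,400 = 0.087718.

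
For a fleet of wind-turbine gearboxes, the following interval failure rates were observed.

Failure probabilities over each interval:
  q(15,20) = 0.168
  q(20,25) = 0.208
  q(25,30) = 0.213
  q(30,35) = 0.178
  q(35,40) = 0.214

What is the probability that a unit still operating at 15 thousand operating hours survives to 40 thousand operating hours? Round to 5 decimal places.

Survival from 15 to 40 is the product of surviving each interval: (1 − 0.168) × (1 − 0.208) × (1 − 0.213) × (1 − 0.178) × (1 − 0.214).
= 0.832 × 0.792 × 0.787 × 0.822 × 0.786 = 0.335056.

0.33506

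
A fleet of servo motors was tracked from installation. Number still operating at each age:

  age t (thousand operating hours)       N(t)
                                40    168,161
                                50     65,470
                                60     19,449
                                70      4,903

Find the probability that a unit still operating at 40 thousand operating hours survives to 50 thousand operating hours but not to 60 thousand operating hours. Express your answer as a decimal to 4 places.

This is the probability of reaching 50 but not 60, conditional on being operational at 40: (N(50) − N(60)) / N(40).
= (65,470 − 19,449) / 168,161 = 46,021 / 168,161 = 0.273672.

0.2737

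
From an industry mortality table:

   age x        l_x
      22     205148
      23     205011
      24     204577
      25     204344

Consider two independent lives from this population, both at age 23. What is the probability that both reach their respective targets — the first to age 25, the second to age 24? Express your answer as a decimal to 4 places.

0.9946

p₁ = l_25/l_23 = 204344/205011 = 0.996747; p₂ = l_24/l_23 = 204577/205011 = 0.997883.
P(both) = p₁ × p₂ = 0.996747 × 0.997883 = 0.994637.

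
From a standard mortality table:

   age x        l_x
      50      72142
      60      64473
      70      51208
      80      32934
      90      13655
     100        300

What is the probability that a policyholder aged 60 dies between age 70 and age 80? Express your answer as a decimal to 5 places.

This is the probability of reaching 70 but not 80, conditional on being alive at 60: (l_70 − l_80) / l_60.
= (51208 − 32934) / 64473 = 18274 / 64473 = 0.283436.

0.28344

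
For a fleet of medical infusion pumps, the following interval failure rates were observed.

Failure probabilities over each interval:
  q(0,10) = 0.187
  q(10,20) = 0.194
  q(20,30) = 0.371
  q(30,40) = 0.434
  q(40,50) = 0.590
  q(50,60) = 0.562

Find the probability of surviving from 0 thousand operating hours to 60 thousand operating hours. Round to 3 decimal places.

P(survive 0→60) = (1 − 0.187) × (1 − 0.194) × (1 − 0.371) × (1 − 0.434) × (1 − 0.590) × (1 − 0.562).
= 0.813 × 0.806 × 0.629 × 0.566 × 0.410 × 0.438 = 0.041894.

0.042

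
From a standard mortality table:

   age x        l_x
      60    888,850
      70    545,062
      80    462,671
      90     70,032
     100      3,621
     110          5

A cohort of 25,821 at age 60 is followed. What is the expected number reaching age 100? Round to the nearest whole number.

The relevant probability is 3,621/888,850 = 0.004074.
Expected number = 25,821 × 0.004074 = 105.

105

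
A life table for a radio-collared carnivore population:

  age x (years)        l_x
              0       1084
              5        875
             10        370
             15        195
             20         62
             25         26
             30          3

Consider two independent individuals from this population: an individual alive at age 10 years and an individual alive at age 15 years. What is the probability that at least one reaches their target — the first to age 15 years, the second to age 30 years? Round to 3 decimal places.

0.534

p₁ = l_15/l_10 = 195/370 = 0.527027; p₂ = l_30/l_15 = 3/195 = 0.015385.
P(at least one) = 1 − (1−p₁)(1−p₂) = 1 − 0.472973 × 0.984615 = 0.534304.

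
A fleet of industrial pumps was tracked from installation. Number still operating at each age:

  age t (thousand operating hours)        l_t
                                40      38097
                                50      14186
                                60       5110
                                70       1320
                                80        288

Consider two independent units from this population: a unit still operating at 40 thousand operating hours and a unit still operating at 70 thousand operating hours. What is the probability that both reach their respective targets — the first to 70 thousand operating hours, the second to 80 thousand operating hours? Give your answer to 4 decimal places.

0.0076

p₁ = l_70/l_40 = 1320/38097 = 0.034648; p₂ = l_80/l_70 = 288/1320 = 0.218182.
P(both) = p₁ × p₂ = 0.034648 × 0.218182 = 0.007560.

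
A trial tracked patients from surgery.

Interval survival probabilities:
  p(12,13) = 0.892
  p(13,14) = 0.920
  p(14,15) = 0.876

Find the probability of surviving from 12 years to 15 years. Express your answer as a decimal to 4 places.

The overall survival probability is 0.892 × 0.920 × 0.876.
= 0.718881.

0.7189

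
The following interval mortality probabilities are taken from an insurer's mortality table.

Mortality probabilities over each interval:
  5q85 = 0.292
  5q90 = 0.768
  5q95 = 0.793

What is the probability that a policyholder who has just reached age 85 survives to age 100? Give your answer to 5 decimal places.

0.03400

Chaining the interval survival probabilities: (1 − 0.292) × (1 − 0.768) × (1 − 0.793).
= 0.708 × 0.232 × 0.207 = 0.034001.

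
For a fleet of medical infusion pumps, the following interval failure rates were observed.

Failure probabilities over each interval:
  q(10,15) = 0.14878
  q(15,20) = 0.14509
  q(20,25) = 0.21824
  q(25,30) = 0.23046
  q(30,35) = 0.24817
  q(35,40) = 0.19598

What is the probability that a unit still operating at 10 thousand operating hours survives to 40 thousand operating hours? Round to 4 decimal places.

Survival from 10 to 40 is the product of surviving each interval: (1 − 0.14878) × (1 − 0.14509) × (1 − 0.21824) × (1 − 0.23046) × (1 − 0.24817) × (1 − 0.19598).
= 0.85122 × 0.85491 × 0.78176 × 0.76954 × 0.75183 × 0.80402 = 0.264639.

0.2646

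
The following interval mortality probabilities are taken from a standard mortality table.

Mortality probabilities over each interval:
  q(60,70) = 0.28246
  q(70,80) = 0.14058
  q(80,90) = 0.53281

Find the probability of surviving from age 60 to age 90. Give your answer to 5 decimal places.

0.28810

Survival from 60 to 90 is the product of surviving each interval: (1 − 0.28246) × (1 − 0.14058) × (1 − 0.53281).
= 0.71754 × 0.85942 × 0.46719 = 0.288101.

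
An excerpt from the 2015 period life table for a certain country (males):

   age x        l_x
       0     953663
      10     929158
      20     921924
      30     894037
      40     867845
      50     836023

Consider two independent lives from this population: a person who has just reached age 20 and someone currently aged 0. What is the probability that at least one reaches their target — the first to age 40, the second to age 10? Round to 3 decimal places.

0.998

p₁ = l_40/l_20 = 867845/921924 = 0.941341; p₂ = l_10/l_0 = 929158/953663 = 0.974304.
P(at least one) = 1 − (1−p₁)(1−p₂) = 1 − 0.058659 × 0.025696 = 0.998493.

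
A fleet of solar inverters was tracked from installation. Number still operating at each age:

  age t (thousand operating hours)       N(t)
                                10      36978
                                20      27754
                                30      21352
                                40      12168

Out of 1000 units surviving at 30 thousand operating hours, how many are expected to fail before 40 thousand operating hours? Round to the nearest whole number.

430

The relevant probability is 1 − 12168/21352 = 0.430124.
Expected number = 1000 × 0.430124 = 430.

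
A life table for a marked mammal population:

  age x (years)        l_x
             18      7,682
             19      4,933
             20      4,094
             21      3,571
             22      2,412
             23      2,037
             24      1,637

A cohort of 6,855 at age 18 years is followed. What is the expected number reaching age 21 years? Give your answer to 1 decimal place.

The relevant probability is 3,571/7,682 = 0.464853.
Expected number = 6,855 × 0.464853 = 3186.6.

3186.6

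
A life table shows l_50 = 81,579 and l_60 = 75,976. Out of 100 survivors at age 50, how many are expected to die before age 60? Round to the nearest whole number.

7

The relevant probability is 1 − 75,976/81,579 = 0.068682.
Expected number = 100 × 0.068682 = 7.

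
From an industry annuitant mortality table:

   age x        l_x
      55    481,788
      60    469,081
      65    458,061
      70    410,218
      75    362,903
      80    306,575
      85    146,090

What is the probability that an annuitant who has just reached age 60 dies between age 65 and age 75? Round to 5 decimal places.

This is the probability of reaching 65 but not 75, conditional on being alive at 60: (l_65 − l_75) / l_60.
= (458,061 − 362,903) / 469,081 = 95,158 / 469,081 = 0.202860.

0.20286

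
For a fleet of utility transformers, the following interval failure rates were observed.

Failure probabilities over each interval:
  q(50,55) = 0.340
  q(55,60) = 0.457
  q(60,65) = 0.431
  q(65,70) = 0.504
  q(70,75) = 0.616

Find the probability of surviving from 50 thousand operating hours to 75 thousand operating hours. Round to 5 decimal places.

0.03884

Survival from 50 to 75 is the product of surviving each interval: (1 − 0.340) × (1 − 0.457) × (1 − 0.431) × (1 − 0.504) × (1 − 0.616).
= 0.660 × 0.543 × 0.569 × 0.496 × 0.384 = 0.038839.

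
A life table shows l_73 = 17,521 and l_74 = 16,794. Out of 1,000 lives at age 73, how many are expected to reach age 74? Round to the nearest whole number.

959

The relevant probability is 16,794/17,521 = 0.958507.
Expected number = 1,000 × 0.958507 = 959.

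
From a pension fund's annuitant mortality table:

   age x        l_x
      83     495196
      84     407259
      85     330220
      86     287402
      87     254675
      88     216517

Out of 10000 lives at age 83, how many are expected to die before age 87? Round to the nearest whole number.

The relevant probability is 1 − 254675/495196 = 0.485709.
Expected number = 10000 × 0.485709 = 4857.

4857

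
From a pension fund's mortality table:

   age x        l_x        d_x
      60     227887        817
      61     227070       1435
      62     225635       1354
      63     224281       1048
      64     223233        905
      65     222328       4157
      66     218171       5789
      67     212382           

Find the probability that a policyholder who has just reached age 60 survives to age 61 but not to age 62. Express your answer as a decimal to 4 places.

We want 1|1q60 = (l_61 − l_62)/l_60.
This is the probability of reaching 61 but not 62, conditional on being alive at 60: (l_61 − l_62) / l_60.
= (227070 − 225635) / 227887 = 1435 / 227887 = 0.006297.

0.0063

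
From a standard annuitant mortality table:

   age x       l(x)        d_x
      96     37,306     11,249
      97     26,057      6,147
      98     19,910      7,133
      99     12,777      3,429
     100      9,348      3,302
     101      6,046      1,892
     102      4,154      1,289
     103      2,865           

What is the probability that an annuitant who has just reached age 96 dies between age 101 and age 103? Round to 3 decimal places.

This is the probability of reaching 101 but not 103, conditional on being alive at 96: (l(101) − l(103)) / l(96).
= (6,046 − 2,865) / 37,306 = 3,181 / 37,306 = 0.085268.

0.085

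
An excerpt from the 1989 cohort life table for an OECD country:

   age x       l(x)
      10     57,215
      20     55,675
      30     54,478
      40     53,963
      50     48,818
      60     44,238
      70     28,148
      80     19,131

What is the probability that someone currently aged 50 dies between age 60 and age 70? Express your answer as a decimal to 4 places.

0.3296

This is the probability of reaching 60 but not 70, conditional on being alive at 50: (l(60) − l(70)) / l(50).
= (44,238 − 28,148) / 48,818 = 16,090 / 48,818 = 0.329592.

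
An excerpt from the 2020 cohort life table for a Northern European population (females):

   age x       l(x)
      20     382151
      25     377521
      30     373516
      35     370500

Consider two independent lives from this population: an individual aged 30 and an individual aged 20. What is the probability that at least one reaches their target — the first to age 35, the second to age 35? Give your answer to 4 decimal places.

p₁ = l(35)/l(30) = 370500/373516 = 0.991925; p₂ = l(35)/l(20) = 370500/382151 = 0.969512.
P(at least one) = 1 − (1−p₁)(1−p₂) = 1 − 0.008075 × 0.030488 = 0.999754.

0.9998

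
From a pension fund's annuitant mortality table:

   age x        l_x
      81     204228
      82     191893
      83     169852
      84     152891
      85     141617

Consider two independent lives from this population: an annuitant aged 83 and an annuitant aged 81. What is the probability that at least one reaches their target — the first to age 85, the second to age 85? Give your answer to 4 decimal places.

0.9490

p₁ = l_85/l_83 = 141617/169852 = 0.833767; p₂ = l_85/l_81 = 141617/204228 = 0.693426.
P(at least one) = 1 − (1−p₁)(1−p₂) = 1 − 0.166233 × 0.306574 = 0.949037.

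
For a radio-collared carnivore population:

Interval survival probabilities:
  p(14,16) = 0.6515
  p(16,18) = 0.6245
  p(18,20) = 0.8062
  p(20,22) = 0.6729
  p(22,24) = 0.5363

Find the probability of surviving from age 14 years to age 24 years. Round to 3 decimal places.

Survival from 14 to 24 is the product of surviving each interval: 0.6515 × 0.6245 × 0.8062 × 0.6729 × 0.5363.
= 0.118372.

0.118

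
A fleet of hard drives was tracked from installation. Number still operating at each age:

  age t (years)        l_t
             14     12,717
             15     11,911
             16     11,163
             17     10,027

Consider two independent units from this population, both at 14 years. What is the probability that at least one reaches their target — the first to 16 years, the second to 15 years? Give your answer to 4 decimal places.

p₁ = l_16/l_14 = 11,163/12,717 = 0.877801; p₂ = l_15/l_14 = 11,911/12,717 = 0.936620.
P(at least one) = 1 − (1−p₁)(1−p₂) = 1 − 0.122199 × 0.063380 = 0.992255.

0.9923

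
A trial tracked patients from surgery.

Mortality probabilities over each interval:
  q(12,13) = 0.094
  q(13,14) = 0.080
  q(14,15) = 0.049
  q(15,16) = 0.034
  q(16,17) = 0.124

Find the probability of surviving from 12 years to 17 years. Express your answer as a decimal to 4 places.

Chaining the interval survival probabilities: (1 − 0.094) × (1 − 0.080) × (1 − 0.049) × (1 − 0.034) × (1 − 0.124).
= 0.906 × 0.920 × 0.951 × 0.966 × 0.876 = 0.670776.

0.6708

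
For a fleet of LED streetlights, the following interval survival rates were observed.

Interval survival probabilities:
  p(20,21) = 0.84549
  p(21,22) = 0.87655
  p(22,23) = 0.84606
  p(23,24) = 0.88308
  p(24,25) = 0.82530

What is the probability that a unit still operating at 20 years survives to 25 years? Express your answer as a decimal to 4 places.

Chaining the interval survival probabilities: 0.84549 × 0.87655 × 0.84606 × 0.88308 × 0.82530.
= 0.456981.

0.4570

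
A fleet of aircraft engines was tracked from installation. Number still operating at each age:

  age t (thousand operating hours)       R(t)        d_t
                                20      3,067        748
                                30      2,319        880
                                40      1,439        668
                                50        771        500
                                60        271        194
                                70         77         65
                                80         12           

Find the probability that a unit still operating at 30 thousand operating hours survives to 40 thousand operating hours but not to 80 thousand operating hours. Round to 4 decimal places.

This is the probability of reaching 40 but not 80, conditional on being operational at 30: (R(40) − R(80)) / R(30).
= (1,439 − 12) / 2,319 = 1,427 / 2,319 = 0.615351.

0.6154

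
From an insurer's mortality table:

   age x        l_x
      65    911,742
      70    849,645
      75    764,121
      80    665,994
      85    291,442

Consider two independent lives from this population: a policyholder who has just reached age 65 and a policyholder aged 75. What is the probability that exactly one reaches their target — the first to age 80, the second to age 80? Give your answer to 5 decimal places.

p₁ = l_80/l_65 = 665,994/911,742 = 0.730463; p₂ = l_80/l_75 = 665,994/764,121 = 0.871582.
P(exactly one) = p₁(1−p₂) + (1−p₁)p₂ = 0.093805 + 0.234924 = 0.328728.

0.32873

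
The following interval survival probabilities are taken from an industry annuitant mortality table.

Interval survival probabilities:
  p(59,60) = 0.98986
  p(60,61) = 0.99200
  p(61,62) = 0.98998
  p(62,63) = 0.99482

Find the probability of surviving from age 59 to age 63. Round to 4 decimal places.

Chaining the interval survival probabilities: 0.98986 × 0.99200 × 0.98998 × 0.99482.
= 0.967067.

0.9671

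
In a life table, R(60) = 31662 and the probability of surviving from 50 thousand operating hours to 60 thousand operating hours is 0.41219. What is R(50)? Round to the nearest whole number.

76814

R(50) = R(60) / p = 31662 / 0.41219 = 76814.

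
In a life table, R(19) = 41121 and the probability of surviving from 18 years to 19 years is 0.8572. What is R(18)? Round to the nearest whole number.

R(18) = R(19) / p = 41121 / 0.8572 = 47971.

47971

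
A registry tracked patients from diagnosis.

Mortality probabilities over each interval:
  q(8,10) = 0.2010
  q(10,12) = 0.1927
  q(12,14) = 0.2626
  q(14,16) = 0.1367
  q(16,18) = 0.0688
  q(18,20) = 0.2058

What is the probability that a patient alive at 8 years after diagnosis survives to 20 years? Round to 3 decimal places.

Chaining the interval survival probabilities: (1 − 0.2010) × (1 − 0.1927) × (1 − 0.2626) × (1 − 0.1367) × (1 − 0.0688) × (1 − 0.2058).
= 0.7990 × 0.8073 × 0.7374 × 0.8633 × 0.9312 × 0.7942 = 0.303682.

0.304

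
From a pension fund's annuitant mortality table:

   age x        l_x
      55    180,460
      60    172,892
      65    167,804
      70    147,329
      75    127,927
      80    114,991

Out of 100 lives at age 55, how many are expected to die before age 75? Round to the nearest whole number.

29

The relevant probability is 1 − 127,927/180,460 = 0.291106.
Expected number = 100 × 0.291106 = 29.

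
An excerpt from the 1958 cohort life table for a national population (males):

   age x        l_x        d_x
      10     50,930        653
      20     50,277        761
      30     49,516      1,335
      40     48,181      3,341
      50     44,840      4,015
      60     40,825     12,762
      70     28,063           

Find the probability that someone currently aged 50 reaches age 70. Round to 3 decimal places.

We want 20p50 = l_70/l_50.
The conditional survival probability is l_70/l_50 = 28,063/44,840 = 0.625847.

0.626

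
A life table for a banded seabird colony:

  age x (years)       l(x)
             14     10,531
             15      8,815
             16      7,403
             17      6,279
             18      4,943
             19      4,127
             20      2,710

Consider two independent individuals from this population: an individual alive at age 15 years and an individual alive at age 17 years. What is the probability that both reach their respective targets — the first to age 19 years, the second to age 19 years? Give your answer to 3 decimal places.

p₁ = l(19)/l(15) = 4,127/8,815 = 0.468179; p₂ = l(19)/l(17) = 4,127/6,279 = 0.657270.
P(both) = p₁ × p₂ = 0.468179 × 0.657270 = 0.307720.

0.308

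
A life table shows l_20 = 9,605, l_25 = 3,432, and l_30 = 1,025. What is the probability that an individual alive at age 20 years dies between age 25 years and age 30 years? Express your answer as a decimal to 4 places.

This is the probability of reaching 25 but not 30, conditional on being alive at 20: (l_25 − l_30) / l_20.
= (3,432 − 1,025) / 9,605 = 2,407 / 9,605 = 0.250599.

0.2506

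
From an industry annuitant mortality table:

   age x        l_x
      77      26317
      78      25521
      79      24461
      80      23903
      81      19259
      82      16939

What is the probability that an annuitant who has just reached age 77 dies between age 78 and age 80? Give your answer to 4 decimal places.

0.0615

We want 1|2q77 = (l_78 − l_80)/l_77.
This is the probability of reaching 78 but not 80, conditional on being alive at 77: (l_78 − l_80) / l_77.
= (25521 − 23903) / 26317 = 1618 / 26317 = 0.061481.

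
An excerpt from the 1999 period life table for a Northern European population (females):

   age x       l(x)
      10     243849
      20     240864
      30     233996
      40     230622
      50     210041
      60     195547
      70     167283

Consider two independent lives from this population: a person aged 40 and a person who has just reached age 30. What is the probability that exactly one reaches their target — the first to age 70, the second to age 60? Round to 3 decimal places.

p₁ = l(70)/l(40) = 167283/230622 = 0.725356; p₂ = l(60)/l(30) = 195547/233996 = 0.835685.
P(exactly one) = p₁(1−p₂) + (1−p₁)p₂ = 0.119187 + 0.229516 = 0.348703.

0.349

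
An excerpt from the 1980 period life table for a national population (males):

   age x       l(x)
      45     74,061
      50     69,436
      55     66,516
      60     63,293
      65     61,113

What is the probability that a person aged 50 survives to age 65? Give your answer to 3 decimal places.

The conditional survival probability is l(65)/l(50) = 61,113/69,436 = 0.880134.

0.880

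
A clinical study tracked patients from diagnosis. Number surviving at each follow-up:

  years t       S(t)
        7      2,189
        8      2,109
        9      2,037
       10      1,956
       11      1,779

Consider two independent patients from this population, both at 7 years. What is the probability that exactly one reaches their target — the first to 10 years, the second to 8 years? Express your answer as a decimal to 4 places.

0.1352

p₁ = S(10)/S(7) = 1,956/2,189 = 0.893559; p₂ = S(8)/S(7) = 2,109/2,189 = 0.963454.
P(exactly one) = p₁(1−p₂) + (1−p₁)p₂ = 0.032656 + 0.102551 = 0.135207.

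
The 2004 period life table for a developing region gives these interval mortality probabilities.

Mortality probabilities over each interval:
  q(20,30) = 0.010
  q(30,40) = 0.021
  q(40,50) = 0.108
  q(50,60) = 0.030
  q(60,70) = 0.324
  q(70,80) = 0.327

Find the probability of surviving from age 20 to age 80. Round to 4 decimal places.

0.3815

Chaining the interval survival probabilities: (1 − 0.010) × (1 − 0.021) × (1 − 0.108) × (1 − 0.030) × (1 − 0.324) × (1 − 0.327).
= 0.990 × 0.979 × 0.892 × 0.970 × 0.676 × 0.673 = 0.381519.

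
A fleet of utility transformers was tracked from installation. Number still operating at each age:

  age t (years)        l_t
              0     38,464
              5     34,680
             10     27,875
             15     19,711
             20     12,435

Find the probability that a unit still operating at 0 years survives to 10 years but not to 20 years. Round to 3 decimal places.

This is the probability of reaching 10 but not 20, conditional on being operational at 0: (l_10 − l_20) / l_0.
= (27,875 − 12,435) / 38,464 = 15,440 / 38,464 = 0.401414.

0.401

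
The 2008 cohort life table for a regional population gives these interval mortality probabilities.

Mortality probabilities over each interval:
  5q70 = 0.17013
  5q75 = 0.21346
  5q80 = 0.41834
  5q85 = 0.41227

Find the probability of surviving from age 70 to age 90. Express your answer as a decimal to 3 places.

0.223

Survival from 70 to 90 is the product of surviving each interval: (1 − 0.17013) × (1 − 0.21346) × (1 − 0.41834) × (1 − 0.41227).
= 0.82987 × 0.78654 × 0.58166 × 0.58773 = 0.223140.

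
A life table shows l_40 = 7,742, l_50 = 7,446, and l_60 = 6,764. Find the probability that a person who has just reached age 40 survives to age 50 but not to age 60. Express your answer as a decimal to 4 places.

0.0881

This is the probability of reaching 50 but not 60, conditional on being alive at 40: (l_50 − l_60) / l_40.
= (7,446 − 6,764) / 7,742 = 682 / 7,742 = 0.088091.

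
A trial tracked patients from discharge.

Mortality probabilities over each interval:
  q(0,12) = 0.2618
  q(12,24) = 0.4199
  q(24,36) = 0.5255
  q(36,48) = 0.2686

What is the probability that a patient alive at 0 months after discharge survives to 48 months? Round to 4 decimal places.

0.1486

Survival from 0 to 48 is the product of surviving each interval: (1 − 0.2618) × (1 − 0.4199) × (1 − 0.5255) × (1 − 0.2686).
= 0.7382 × 0.5801 × 0.4745 × 0.7314 = 0.148617.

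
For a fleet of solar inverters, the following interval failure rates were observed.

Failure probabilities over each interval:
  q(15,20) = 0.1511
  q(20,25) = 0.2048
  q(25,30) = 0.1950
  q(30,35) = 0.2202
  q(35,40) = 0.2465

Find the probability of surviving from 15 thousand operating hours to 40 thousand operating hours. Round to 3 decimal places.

P(survive 15→40) = (1 − 0.1511) × (1 − 0.2048) × (1 − 0.1950) × (1 − 0.2202) × (1 − 0.2465).
= 0.8489 × 0.7952 × 0.8050 × 0.7798 × 0.7535 = 0.319297.

0.319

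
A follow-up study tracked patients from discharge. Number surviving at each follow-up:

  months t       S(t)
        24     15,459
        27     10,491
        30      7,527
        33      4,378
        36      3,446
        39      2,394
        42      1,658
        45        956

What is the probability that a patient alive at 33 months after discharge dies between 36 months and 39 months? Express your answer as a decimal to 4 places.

This is the probability of reaching 36 but not 39, conditional on being alive at 33: (S(36) − S(39)) / S(33).
= (3,446 − 2,394) / 4,378 = 1,052 / 4,378 = 0.240292.

0.2403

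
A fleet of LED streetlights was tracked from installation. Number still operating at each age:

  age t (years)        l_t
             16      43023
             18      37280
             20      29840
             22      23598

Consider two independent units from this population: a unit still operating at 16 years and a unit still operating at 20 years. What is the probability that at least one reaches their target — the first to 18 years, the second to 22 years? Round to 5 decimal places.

0.97208

p₁ = l_18/l_16 = 37280/43023 = 0.866513; p₂ = l_22/l_20 = 23598/29840 = 0.790818.
P(at least one) = 1 − (1−p₁)(1−p₂) = 1 − 0.133487 × 0.209182 = 0.972077.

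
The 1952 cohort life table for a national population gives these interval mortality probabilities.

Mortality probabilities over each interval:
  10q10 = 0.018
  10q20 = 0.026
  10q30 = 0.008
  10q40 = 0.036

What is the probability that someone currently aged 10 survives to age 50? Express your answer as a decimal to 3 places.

Survival from 10 to 50 is the product of surviving each interval: (1 − 0.018) × (1 − 0.026) × (1 − 0.008) × (1 − 0.036).
= 0.982 × 0.974 × 0.992 × 0.964 = 0.914659.

0.915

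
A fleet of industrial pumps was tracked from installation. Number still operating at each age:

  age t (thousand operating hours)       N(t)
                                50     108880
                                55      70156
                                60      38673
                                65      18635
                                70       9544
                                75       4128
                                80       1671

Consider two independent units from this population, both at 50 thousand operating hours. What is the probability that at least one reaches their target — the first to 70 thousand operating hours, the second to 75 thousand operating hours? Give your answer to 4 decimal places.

p₁ = N(70)/N(50) = 9544/108880 = 0.087656; p₂ = N(75)/N(50) = 4128/108880 = 0.037913.
P(at least one) = 1 − (1−p₁)(1−p₂) = 1 − 0.912344 × 0.962087 = 0.122246.

0.1222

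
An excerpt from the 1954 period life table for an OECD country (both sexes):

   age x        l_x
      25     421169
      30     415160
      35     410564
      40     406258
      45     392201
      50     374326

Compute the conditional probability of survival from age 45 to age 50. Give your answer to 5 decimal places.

0.95442

The conditional survival probability is l_50/l_45 = 374326/392201 = 0.954424.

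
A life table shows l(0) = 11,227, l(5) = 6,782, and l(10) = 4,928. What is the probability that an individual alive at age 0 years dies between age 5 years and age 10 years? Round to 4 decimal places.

This is the probability of reaching 5 but not 10, conditional on being alive at 0: (l(5) − l(10)) / l(0).
= (6,782 − 4,928) / 11,227 = 1,854 / 11,227 = 0.165138.

0.1651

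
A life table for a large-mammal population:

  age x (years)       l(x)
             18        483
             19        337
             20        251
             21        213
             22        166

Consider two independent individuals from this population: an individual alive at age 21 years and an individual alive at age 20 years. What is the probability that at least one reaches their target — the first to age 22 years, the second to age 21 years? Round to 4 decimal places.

0.9666

p₁ = l(22)/l(21) = 166/213 = 0.779343; p₂ = l(21)/l(20) = 213/251 = 0.848606.
P(at least one) = 1 − (1−p₁)(1−p₂) = 1 − 0.220657 × 0.151394 = 0.966594.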